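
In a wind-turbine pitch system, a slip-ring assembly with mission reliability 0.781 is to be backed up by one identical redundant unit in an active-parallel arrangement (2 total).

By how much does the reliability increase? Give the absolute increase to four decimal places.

R_before = 0.781
R_after = 1 − (1 − 0.781)^2 = 0.9520
ΔR = 0.9520 − 0.781 = 0.1710

0.1710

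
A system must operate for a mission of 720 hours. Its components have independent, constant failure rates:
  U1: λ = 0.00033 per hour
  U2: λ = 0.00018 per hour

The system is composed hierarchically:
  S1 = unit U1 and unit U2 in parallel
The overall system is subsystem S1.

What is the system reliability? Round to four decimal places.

R(U1) = exp(−0.00033 × 720) = 0.788518
R(U2) = exp(−0.00018 × 720) = 0.878447
Parallel (U1 and U2): 1 − (1 − 0.788518)(1 − 0.878447) = 0.9743

0.9743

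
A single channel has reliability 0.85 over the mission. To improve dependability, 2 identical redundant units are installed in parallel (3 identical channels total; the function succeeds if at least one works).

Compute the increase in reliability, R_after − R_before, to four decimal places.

0.1466

R_before = 0.85
R_after = 1 − (1 − 0.85)^3 = 0.9966
ΔR = 0.9966 − 0.85 = 0.1466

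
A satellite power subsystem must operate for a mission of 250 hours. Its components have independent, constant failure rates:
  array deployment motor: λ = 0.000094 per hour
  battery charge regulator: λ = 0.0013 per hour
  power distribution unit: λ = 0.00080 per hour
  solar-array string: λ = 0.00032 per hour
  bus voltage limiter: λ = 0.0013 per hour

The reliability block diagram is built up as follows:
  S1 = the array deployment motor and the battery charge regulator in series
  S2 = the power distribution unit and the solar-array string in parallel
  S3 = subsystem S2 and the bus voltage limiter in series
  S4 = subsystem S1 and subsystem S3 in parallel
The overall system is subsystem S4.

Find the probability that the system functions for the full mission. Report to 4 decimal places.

0.9154

R(array deployment motor) = exp(−0.000094 × 250) = 0.976774
R(battery charge regulator) = exp(−0.0013 × 250) = 0.722527
R(power distribution unit) = exp(−0.00080 × 250) = 0.818731
R(solar-array string) = exp(−0.00032 × 250) = 0.923116
R(bus voltage limiter) = exp(−0.0013 × 250) = 0.722527
Series (array deployment motor and battery charge regulator): 0.976774 × 0.722527 = 0.705746
Parallel (power distribution unit and solar-array string): 1 − (1 − 0.818731)(1 − 0.923116) = 0.986063
Series ([0.986063] and bus voltage limiter): 0.986063 × 0.722527 = 0.712457
Parallel ([0.705746] and [0.712457]): 1 − (1 − 0.705746)(1 − 0.712457) = 0.9154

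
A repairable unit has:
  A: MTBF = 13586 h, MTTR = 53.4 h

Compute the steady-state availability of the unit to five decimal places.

0.99608

A(A) = MTBF/(MTBF+MTTR) = 13586/(13586+53.4) = 0.99608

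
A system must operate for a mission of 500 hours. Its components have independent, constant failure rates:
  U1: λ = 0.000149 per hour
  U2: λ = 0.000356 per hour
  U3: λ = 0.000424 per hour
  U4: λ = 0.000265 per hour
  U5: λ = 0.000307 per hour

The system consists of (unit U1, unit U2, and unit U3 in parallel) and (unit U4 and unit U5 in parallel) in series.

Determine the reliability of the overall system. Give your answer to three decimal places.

R(U1) = exp(−0.000149 × 500) = 0.92821
R(U2) = exp(−0.000356 × 500) = 0.83694
R(U3) = exp(−0.000424 × 500) = 0.80896
R(U4) = exp(−0.000265 × 500) = 0.87590
R(U5) = exp(−0.000307 × 500) = 0.85770
Parallel (U1, U2, and U3): 1 − (1 − 0.92821)(1 − 0.83694)(1 − 0.80896) = 0.99776
Parallel (U4 and U5): 1 − (1 − 0.87590)(1 − 0.85770) = 0.98234
Series ([0.99776] and [0.98234]): 0.99776 × 0.98234 = 0.980

0.980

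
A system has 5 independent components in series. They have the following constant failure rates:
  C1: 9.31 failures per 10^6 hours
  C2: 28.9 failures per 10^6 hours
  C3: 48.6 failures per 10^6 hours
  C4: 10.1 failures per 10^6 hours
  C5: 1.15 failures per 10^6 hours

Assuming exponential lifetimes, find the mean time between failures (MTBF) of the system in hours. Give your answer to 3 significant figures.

10200

Series of exponential components: λ_sys = Σ λ_i
λ_sys = 0.00000931 + 0.0000289 + 0.0000486 + 0.0000101 + 0.00000115 = 9.8060e-05 /h
MTBF = 1 / λ_sys = 10200 h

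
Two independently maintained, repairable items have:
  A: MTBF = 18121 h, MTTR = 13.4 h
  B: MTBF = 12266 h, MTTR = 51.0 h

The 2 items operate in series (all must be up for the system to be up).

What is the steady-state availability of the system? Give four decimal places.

A(A) = MTBF/(MTBF+MTTR) = 18121/(18121+13.4) = 0.999261
A(B) = MTBF/(MTBF+MTTR) = 12266/(12266+51.0) = 0.995859
Series availability: 0.999261 × 0.995859 = 0.9951

0.9951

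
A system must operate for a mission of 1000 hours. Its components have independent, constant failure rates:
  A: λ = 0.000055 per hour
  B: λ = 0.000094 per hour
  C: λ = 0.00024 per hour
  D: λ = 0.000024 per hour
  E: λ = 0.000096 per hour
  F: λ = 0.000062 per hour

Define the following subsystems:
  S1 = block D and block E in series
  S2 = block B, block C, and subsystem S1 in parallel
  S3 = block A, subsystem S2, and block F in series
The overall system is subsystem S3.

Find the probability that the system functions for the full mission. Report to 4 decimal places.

0.8877

R(A) = exp(−0.000055 × 1000) = 0.946485
R(B) = exp(−0.000094 × 1000) = 0.910283
R(C) = exp(−0.00024 × 1000) = 0.786628
R(D) = exp(−0.000024 × 1000) = 0.976286
R(E) = exp(−0.000096 × 1000) = 0.908464
R(F) = exp(−0.000062 × 1000) = 0.939883
Series (D and E): 0.976286 × 0.908464 = 0.886921
Parallel (B, C, and [0.886921]): 1 − (1 − 0.910283)(1 − 0.786628)(1 − 0.886921) = 0.997835
Series (A, [0.997835], and F): 0.946485 × 0.997835 × 0.939883 = 0.8877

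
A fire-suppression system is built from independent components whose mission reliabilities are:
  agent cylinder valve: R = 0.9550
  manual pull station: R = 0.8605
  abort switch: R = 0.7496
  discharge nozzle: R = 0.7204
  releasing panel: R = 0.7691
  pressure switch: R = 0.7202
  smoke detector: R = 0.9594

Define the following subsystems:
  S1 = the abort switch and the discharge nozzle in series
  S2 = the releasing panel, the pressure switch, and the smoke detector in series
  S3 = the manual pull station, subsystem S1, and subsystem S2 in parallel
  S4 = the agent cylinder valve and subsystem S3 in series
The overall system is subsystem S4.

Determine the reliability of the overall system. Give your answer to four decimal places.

Series (abort switch and discharge nozzle): 0.749600 × 0.720400 = 0.540012
Series (releasing panel, pressure switch, and smoke detector): 0.769100 × 0.720200 × 0.959400 = 0.531417
Parallel (manual pull station, [0.540012], and [0.531417]): 1 − (1 − 0.860500)(1 − 0.540012)(1 − 0.531417) = 0.969932
Series (agent cylinder valve and [0.969932]): 0.955000 × 0.969932 = 0.9263

0.9263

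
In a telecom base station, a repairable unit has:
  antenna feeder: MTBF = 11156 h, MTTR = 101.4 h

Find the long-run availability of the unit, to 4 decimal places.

A(antenna feeder) = MTBF/(MTBF+MTTR) = 11156/(11156+101.4) = 0.9910

0.9910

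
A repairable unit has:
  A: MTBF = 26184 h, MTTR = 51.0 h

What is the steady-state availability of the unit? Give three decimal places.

A(A) = MTBF/(MTBF+MTTR) = 26184/(26184+51.0) = 0.998

0.998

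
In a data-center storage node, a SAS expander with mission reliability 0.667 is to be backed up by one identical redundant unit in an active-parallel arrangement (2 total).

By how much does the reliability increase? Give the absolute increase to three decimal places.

0.222

R_before = 0.667
R_after = 1 − (1 − 0.667)^2 = 0.889
ΔR = 0.889 − 0.667 = 0.222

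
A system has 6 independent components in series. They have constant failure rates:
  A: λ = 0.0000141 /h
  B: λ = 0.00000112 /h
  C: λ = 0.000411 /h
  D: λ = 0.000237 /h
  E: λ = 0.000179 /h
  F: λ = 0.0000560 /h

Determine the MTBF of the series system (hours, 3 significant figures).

1110

Series of exponential components: λ_sys = Σ λ_i
λ_sys = 0.0000141 + 0.00000112 + 0.000411 + 0.000237 + 0.000179 + 0.0000560 = 8.9822e-04 /h
MTBF = 1 / λ_sys = 1110 h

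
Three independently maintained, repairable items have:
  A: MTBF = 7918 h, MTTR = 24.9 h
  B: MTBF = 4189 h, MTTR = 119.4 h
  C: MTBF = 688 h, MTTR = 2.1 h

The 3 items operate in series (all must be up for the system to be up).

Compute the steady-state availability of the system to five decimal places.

A(A) = MTBF/(MTBF+MTTR) = 7918/(7918+24.9) = 0.996865
A(B) = MTBF/(MTBF+MTTR) = 4189/(4189+119.4) = 0.972287
A(C) = MTBF/(MTBF+MTTR) = 688/(688+2.1) = 0.996957
Series availability: 0.996865 × 0.972287 × 0.996957 = 0.96629

0.96629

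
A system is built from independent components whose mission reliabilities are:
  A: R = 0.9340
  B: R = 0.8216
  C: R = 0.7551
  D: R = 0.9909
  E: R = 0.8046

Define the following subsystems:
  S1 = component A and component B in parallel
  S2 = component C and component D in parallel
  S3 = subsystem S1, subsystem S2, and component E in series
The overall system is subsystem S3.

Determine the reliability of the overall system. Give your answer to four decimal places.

0.7934

Parallel (A and B): 1 − (1 − 0.934000)(1 − 0.821600) = 0.988226
Parallel (C and D): 1 − (1 − 0.755100)(1 − 0.990900) = 0.997771
Series ([0.988226], [0.997771], and E): 0.988226 × 0.997771 × 0.804600 = 0.7934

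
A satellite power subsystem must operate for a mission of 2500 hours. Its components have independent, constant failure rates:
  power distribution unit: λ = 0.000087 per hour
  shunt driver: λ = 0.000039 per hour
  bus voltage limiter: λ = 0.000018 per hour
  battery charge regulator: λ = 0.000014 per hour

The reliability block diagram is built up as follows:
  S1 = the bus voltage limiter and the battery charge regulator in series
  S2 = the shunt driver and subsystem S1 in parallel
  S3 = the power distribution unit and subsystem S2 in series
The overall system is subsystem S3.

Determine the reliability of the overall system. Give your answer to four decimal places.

R(power distribution unit) = exp(−0.000087 × 2500) = 0.804528
R(shunt driver) = exp(−0.000039 × 2500) = 0.907102
R(bus voltage limiter) = exp(−0.000018 × 2500) = 0.955997
R(battery charge regulator) = exp(−0.000014 × 2500) = 0.965605
Series (bus voltage limiter and battery charge regulator): 0.955997 × 0.965605 = 0.923115
Parallel (shunt driver and [0.923115]): 1 − (1 − 0.907102)(1 − 0.923115) = 0.992858
Series (power distribution unit and [0.992858]): 0.804528 × 0.992858 = 0.7988

0.7988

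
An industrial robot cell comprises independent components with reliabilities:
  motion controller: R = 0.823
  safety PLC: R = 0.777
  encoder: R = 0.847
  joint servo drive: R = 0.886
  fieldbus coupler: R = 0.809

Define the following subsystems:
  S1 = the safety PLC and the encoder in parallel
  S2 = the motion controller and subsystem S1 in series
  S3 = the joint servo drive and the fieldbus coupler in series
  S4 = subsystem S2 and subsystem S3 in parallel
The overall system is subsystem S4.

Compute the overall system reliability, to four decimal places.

Parallel (safety PLC and encoder): 1 − (1 − 0.777000)(1 − 0.847000) = 0.965881
Series (motion controller and [0.965881]): 0.823000 × 0.965881 = 0.794920
Series (joint servo drive and fieldbus coupler): 0.886000 × 0.809000 = 0.716774
Parallel ([0.794920] and [0.716774]): 1 − (1 − 0.794920)(1 − 0.716774) = 0.9419

0.9419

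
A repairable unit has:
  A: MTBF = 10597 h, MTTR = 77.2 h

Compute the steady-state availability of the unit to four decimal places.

0.9928

A(A) = MTBF/(MTBF+MTTR) = 10597/(10597+77.2) = 0.9928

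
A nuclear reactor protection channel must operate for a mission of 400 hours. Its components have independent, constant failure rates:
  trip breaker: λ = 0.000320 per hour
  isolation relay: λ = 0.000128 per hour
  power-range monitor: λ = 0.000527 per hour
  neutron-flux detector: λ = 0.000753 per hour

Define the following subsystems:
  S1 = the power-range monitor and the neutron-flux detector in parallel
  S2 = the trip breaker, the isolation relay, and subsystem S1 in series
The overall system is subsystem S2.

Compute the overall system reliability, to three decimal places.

0.795

R(trip breaker) = exp(−0.000320 × 400) = 0.87985
R(isolation relay) = exp(−0.000128 × 400) = 0.95009
R(power-range monitor) = exp(−0.000527 × 400) = 0.80994
R(neutron-flux detector) = exp(−0.000753 × 400) = 0.73993
Parallel (power-range monitor and neutron-flux detector): 1 − (1 − 0.80994)(1 − 0.73993) = 0.95057
Series (trip breaker, isolation relay, and [0.95057]): 0.87985 × 0.95009 × 0.95057 = 0.795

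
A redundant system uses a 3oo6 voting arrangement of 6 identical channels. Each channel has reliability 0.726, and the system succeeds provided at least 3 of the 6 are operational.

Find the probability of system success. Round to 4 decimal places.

R = Σ_{i=3}^{6} C(6,i) p^i (1−p)^{6−i} with p = 0.726
C(6,3)·0.726^3·0.274^3 = 0.157431
C(6,4)·0.726^4·0.274^2 = 0.312852
C(6,5)·0.726^5·0.274^1 = 0.331577
C(6,6)·0.726^6·0.274^0 = 0.146427
Sum = 0.9483

0.9483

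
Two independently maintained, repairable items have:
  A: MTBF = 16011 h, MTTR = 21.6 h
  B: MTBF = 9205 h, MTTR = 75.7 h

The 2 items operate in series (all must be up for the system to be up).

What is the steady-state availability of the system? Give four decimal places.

A(A) = MTBF/(MTBF+MTTR) = 16011/(16011+21.6) = 0.998653
A(B) = MTBF/(MTBF+MTTR) = 9205/(9205+75.7) = 0.991843
Series availability: 0.998653 × 0.991843 = 0.9905

0.9905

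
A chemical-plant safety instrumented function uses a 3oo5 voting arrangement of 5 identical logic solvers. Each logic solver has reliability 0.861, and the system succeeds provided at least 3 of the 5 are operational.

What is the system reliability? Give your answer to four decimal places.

0.9784

R = Σ_{i=3}^{5} C(5,i) p^i (1−p)^{5−i} with p = 0.861
C(5,3)·0.861^3·0.139^2 = 0.123322
C(5,4)·0.861^4·0.139^1 = 0.381942
C(5,5)·0.861^5·0.139^0 = 0.473168
Sum = 0.9784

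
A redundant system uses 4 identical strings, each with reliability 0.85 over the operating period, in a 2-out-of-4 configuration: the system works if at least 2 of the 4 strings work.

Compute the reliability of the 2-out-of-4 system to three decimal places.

R = Σ_{i=2}^{4} C(4,i) p^i (1−p)^{4−i} with p = 0.85
C(4,2)·0.85^2·0.15^2 = 0.09754
C(4,3)·0.85^3·0.15^1 = 0.36848
C(4,4)·0.85^4·0.15^0 = 0.52201
Sum = 0.988

0.988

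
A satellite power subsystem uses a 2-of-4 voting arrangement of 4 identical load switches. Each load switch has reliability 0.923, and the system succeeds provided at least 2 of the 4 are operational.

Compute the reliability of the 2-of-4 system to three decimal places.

0.998

R = Σ_{i=2}^{4} C(4,i) p^i (1−p)^{4−i} with p = 0.923
C(4,2)·0.923^2·0.077^2 = 0.03031
C(4,3)·0.923^3·0.077^1 = 0.24219
C(4,4)·0.923^4·0.077^0 = 0.72578
Sum = 0.998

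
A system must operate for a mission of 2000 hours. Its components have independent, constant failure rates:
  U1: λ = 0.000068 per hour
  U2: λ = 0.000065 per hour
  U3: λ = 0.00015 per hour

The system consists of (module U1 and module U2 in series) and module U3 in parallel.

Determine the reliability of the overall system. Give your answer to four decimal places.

0.9395

R(U1) = exp(−0.000068 × 2000) = 0.872843
R(U2) = exp(−0.000065 × 2000) = 0.878095
R(U3) = exp(−0.00015 × 2000) = 0.740818
Series (U1 and U2): 0.872843 × 0.878095 = 0.766439
Parallel ([0.766439] and U3): 1 − (1 − 0.766439)(1 − 0.740818) = 0.9395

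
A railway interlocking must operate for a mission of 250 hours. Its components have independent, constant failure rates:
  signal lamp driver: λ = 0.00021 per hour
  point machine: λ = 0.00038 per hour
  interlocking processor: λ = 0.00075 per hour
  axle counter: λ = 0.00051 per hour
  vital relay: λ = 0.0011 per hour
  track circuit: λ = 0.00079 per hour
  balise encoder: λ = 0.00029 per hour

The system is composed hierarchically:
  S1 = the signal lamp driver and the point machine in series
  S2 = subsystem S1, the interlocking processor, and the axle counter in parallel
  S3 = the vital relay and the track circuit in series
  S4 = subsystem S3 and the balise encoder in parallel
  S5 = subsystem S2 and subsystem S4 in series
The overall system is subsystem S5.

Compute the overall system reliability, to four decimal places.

R(signal lamp driver) = exp(−0.00021 × 250) = 0.948854
R(point machine) = exp(−0.00038 × 250) = 0.909373
R(interlocking processor) = exp(−0.00075 × 250) = 0.829029
R(axle counter) = exp(−0.00051 × 250) = 0.880293
R(vital relay) = exp(−0.0011 × 250) = 0.759572
R(track circuit) = exp(−0.00079 × 250) = 0.820780
R(balise encoder) = exp(−0.00029 × 250) = 0.930066
Series (signal lamp driver and point machine): 0.948854 × 0.909373 = 0.862862
Parallel ([0.862862], interlocking processor, and axle counter): 1 − (1 − 0.862862)(1 − 0.829029)(1 − 0.880293) = 0.997193
Series (vital relay and track circuit): 0.759572 × 0.820780 = 0.623442
Parallel ([0.623442] and balise encoder): 1 − (1 − 0.623442)(1 − 0.930066) = 0.973666
Series ([0.997193] and [0.973666]): 0.997193 × 0.973666 = 0.9709

0.9709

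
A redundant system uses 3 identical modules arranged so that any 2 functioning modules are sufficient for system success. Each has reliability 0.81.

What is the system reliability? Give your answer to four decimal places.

R = Σ_{i=2}^{3} C(3,i) p^i (1−p)^{3−i} with p = 0.81
C(3,2)·0.81^2·0.19^1 = 0.373977
C(3,3)·0.81^3·0.19^0 = 0.531441
Sum = 0.9054

0.9054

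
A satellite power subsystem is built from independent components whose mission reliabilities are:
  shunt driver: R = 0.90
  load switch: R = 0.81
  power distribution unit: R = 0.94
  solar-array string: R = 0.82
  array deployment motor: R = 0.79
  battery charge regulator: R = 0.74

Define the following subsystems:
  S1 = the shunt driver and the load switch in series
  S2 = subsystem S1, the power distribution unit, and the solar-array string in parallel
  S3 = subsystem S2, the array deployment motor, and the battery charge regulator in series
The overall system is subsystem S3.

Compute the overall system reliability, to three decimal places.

Series (shunt driver and load switch): 0.90000 × 0.81000 = 0.72900
Parallel ([0.72900], power distribution unit, and solar-array string): 1 − (1 − 0.72900)(1 − 0.94000)(1 − 0.82000) = 0.99707
Series ([0.99707], array deployment motor, and battery charge regulator): 0.99707 × 0.79000 × 0.74000 = 0.583

0.583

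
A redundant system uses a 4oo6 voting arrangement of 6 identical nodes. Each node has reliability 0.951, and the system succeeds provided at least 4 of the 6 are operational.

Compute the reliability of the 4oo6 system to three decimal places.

0.998

R = Σ_{i=4}^{6} C(6,i) p^i (1−p)^{6−i} with p = 0.951
C(6,4)·0.951^4·0.049^2 = 0.02946
C(6,5)·0.951^5·0.049^1 = 0.22869
C(6,6)·0.951^6·0.049^0 = 0.73975
Sum = 0.998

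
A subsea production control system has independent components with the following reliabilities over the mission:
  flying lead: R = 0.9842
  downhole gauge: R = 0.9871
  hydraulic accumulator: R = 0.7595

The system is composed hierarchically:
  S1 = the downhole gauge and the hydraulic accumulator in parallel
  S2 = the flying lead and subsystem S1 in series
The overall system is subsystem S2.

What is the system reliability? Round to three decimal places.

Parallel (downhole gauge and hydraulic accumulator): 1 − (1 − 0.98710)(1 − 0.75950) = 0.99690
Series (flying lead and [0.99690]): 0.98420 × 0.99690 = 0.981

0.981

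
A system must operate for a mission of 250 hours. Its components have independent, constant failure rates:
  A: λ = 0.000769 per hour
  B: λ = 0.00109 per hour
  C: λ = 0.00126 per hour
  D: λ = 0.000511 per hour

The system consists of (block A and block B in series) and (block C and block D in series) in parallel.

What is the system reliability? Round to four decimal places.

R(A) = exp(−0.000769 × 250) = 0.825101
R(B) = exp(−0.00109 × 250) = 0.761473
R(C) = exp(−0.00126 × 250) = 0.729789
R(D) = exp(−0.000511 × 250) = 0.880073
Series (A and B): 0.825101 × 0.761473 = 0.628292
Series (C and D): 0.729789 × 0.880073 = 0.642268
Parallel ([0.628292] and [0.642268]): 1 − (1 − 0.628292)(1 − 0.642268) = 0.8670

0.8670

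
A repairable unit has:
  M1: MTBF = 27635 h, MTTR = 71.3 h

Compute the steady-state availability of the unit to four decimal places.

0.9974

A(M1) = MTBF/(MTBF+MTTR) = 27635/(27635+71.3) = 0.9974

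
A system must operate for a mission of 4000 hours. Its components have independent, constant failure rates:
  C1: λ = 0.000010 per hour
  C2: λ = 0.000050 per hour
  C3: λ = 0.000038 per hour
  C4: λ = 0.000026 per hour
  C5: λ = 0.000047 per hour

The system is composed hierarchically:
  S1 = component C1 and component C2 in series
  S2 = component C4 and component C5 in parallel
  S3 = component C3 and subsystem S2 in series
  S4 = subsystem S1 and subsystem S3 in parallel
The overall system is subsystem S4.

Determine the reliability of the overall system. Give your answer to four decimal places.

R(C1) = exp(−0.000010 × 4000) = 0.960789
R(C2) = exp(−0.000050 × 4000) = 0.818731
R(C3) = exp(−0.000038 × 4000) = 0.858988
R(C4) = exp(−0.000026 × 4000) = 0.901225
R(C5) = exp(−0.000047 × 4000) = 0.828615
Series (C1 and C2): 0.960789 × 0.818731 = 0.786628
Parallel (C4 and C5): 1 − (1 − 0.901225)(1 − 0.828615) = 0.983071
Series (C3 and [0.983071]): 0.858988 × 0.983071 = 0.844446
Parallel ([0.786628] and [0.844446]): 1 − (1 − 0.786628)(1 − 0.844446) = 0.9668

0.9668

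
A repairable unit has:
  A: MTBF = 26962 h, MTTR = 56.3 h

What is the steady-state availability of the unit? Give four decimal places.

0.9979

A(A) = MTBF/(MTBF+MTTR) = 26962/(26962+56.3) = 0.9979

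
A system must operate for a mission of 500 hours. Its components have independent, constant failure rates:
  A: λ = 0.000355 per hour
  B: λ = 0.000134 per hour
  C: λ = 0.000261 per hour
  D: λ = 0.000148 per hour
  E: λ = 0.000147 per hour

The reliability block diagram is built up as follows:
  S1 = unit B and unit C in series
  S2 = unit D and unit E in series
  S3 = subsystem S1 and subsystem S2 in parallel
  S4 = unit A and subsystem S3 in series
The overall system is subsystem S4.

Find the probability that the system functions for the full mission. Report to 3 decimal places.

0.817

R(A) = exp(−0.000355 × 500) = 0.83736
R(B) = exp(−0.000134 × 500) = 0.93520
R(C) = exp(−0.000261 × 500) = 0.87766
R(D) = exp(−0.000148 × 500) = 0.92867
R(E) = exp(−0.000147 × 500) = 0.92914
Series (B and C): 0.93520 × 0.87766 = 0.82079
Series (D and E): 0.92867 × 0.92914 = 0.86286
Parallel ([0.82079] and [0.86286]): 1 − (1 − 0.82079)(1 − 0.86286) = 0.97542
Series (A and [0.97542]): 0.83736 × 0.97542 = 0.817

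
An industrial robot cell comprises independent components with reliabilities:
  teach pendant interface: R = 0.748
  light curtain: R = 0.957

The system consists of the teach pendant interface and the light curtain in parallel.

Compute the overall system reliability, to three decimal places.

Parallel (teach pendant interface and light curtain): 1 − (1 − 0.74800)(1 − 0.95700) = 0.989

0.989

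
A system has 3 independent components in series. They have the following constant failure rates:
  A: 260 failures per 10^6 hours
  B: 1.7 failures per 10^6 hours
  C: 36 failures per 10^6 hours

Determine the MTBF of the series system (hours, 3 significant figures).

Series of exponential components: λ_sys = Σ λ_i
λ_sys = 0.00026 + 0.0000017 + 0.000036 = 2.9770e-04 /h
MTBF = 1 / λ_sys = 3360 h

3360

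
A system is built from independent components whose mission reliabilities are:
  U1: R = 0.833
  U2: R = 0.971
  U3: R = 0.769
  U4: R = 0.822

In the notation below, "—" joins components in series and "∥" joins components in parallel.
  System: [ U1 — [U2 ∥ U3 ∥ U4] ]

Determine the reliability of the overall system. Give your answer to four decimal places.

Parallel (U2, U3, and U4): 1 − (1 − 0.971000)(1 − 0.769000)(1 − 0.822000) = 0.998808
Series (U1 and [0.998808]): 0.833000 × 0.998808 = 0.8320

0.8320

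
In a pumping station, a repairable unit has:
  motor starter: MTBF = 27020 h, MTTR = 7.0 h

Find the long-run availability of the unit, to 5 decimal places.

A(motor starter) = MTBF/(MTBF+MTTR) = 27020/(27020+7.0) = 0.99974

0.99974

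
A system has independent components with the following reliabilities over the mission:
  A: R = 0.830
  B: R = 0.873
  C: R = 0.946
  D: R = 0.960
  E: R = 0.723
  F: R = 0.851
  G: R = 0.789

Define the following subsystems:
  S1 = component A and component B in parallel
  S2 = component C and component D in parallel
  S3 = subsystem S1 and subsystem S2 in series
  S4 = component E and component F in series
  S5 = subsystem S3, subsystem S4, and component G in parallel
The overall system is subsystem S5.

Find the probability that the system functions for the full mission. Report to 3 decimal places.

0.998

Parallel (A and B): 1 − (1 − 0.83000)(1 − 0.87300) = 0.97841
Parallel (C and D): 1 − (1 − 0.94600)(1 − 0.96000) = 0.99784
Series ([0.97841] and [0.99784]): 0.97841 × 0.99784 = 0.97630
Series (E and F): 0.72300 × 0.85100 = 0.61527
Parallel ([0.97630], [0.61527], and G): 1 − (1 − 0.97630)(1 − 0.61527)(1 − 0.78900) = 0.998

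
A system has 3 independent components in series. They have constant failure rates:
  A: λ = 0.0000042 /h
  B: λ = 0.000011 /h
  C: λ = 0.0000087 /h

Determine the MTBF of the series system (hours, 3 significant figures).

41800

Series of exponential components: λ_sys = Σ λ_i
λ_sys = 0.0000042 + 0.000011 + 0.0000087 = 2.3900e-05 /h
MTBF = 1 / λ_sys = 41800 h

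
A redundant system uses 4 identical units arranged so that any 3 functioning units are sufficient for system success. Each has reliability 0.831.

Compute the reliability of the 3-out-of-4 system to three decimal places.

R = Σ_{i=3}^{4} C(4,i) p^i (1−p)^{4−i} with p = 0.831
C(4,3)·0.831^3·0.169^1 = 0.38793
C(4,4)·0.831^4·0.169^0 = 0.47687
Sum = 0.865

0.865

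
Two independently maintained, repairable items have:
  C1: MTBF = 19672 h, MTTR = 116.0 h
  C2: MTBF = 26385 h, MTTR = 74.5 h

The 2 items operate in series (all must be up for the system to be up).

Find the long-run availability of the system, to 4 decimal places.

0.9913

A(C1) = MTBF/(MTBF+MTTR) = 19672/(19672+116.0) = 0.994138
A(C2) = MTBF/(MTBF+MTTR) = 26385/(26385+74.5) = 0.997184
Series availability: 0.994138 × 0.997184 = 0.9913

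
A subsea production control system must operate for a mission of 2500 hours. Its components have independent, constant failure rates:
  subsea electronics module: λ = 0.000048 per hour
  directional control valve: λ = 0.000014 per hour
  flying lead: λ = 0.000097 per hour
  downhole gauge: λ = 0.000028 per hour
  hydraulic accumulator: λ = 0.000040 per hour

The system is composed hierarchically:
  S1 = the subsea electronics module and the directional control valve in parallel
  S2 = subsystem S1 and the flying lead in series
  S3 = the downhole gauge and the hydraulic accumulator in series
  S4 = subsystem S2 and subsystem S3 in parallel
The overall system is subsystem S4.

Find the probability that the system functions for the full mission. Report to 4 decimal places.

R(subsea electronics module) = exp(−0.000048 × 2500) = 0.886920
R(directional control valve) = exp(−0.000014 × 2500) = 0.965605
R(flying lead) = exp(−0.000097 × 2500) = 0.784664
R(downhole gauge) = exp(−0.000028 × 2500) = 0.932394
R(hydraulic accumulator) = exp(−0.000040 × 2500) = 0.904837
Parallel (subsea electronics module and directional control valve): 1 − (1 − 0.886920)(1 − 0.965605) = 0.996111
Series ([0.996111] and flying lead): 0.996111 × 0.784664 = 0.781612
Series (downhole gauge and hydraulic accumulator): 0.932394 × 0.904837 = 0.843665
Parallel ([0.781612] and [0.843665]): 1 − (1 − 0.781612)(1 − 0.843665) = 0.9659

0.9659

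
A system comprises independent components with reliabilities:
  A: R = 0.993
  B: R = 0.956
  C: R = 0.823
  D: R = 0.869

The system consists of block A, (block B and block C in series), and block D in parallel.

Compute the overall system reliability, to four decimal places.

Series (B and C): 0.956000 × 0.823000 = 0.786788
Parallel (A, [0.786788], and D): 1 − (1 − 0.993000)(1 − 0.786788)(1 − 0.869000) = 0.9998

0.9998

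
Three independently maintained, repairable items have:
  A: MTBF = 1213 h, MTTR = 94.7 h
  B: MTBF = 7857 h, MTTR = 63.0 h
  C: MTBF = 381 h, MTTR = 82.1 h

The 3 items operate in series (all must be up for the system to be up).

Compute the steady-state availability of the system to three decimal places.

0.757

A(A) = MTBF/(MTBF+MTTR) = 1213/(1213+94.7) = 0.927583
A(B) = MTBF/(MTBF+MTTR) = 7857/(7857+63.0) = 0.992045
A(C) = MTBF/(MTBF+MTTR) = 381/(381+82.1) = 0.822716
Series availability: 0.927583 × 0.992045 × 0.822716 = 0.757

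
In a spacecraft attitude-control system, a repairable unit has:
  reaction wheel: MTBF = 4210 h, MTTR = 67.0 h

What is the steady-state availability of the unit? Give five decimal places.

A(reaction wheel) = MTBF/(MTBF+MTTR) = 4210/(4210+67.0) = 0.98433

0.98433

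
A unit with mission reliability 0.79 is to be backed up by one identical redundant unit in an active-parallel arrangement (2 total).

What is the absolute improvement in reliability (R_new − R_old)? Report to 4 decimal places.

R_before = 0.79
R_after = 1 − (1 − 0.79)^2 = 0.9559
ΔR = 0.9559 − 0.79 = 0.1659

0.1659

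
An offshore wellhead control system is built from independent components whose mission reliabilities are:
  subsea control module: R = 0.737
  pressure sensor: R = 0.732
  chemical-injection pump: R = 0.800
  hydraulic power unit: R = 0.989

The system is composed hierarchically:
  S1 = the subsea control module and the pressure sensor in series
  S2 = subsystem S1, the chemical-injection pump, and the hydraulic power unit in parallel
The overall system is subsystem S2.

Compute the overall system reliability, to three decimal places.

Series (subsea control module and pressure sensor): 0.73700 × 0.73200 = 0.53948
Parallel ([0.53948], chemical-injection pump, and hydraulic power unit): 1 − (1 − 0.53948)(1 − 0.80000)(1 − 0.98900) = 0.999

0.999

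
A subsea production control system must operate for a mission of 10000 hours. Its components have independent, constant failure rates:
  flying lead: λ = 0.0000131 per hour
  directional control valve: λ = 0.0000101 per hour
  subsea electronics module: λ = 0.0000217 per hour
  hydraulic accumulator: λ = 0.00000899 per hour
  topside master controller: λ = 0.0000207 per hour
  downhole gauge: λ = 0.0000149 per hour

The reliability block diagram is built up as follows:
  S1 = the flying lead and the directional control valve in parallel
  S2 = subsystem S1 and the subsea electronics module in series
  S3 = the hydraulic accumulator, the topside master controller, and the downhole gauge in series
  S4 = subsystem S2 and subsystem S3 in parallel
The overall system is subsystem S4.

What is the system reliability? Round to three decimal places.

R(flying lead) = exp(−0.0000131 × 10000) = 0.87722
R(directional control valve) = exp(−0.0000101 × 10000) = 0.90393
R(subsea electronics module) = exp(−0.0000217 × 10000) = 0.80493
R(hydraulic accumulator) = exp(−0.00000899 × 10000) = 0.91402
R(topside master controller) = exp(−0.0000207 × 10000) = 0.81302
R(downhole gauge) = exp(−0.0000149 × 10000) = 0.86157
Parallel (flying lead and directional control valve): 1 − (1 − 0.87722)(1 − 0.90393) = 0.98820
Series ([0.98820] and subsea electronics module): 0.98820 × 0.80493 = 0.79543
Series (hydraulic accumulator, topside master controller, and downhole gauge): 0.91402 × 0.81302 × 0.86157 = 0.64025
Parallel ([0.79543] and [0.64025]): 1 − (1 − 0.79543)(1 − 0.64025) = 0.926

0.926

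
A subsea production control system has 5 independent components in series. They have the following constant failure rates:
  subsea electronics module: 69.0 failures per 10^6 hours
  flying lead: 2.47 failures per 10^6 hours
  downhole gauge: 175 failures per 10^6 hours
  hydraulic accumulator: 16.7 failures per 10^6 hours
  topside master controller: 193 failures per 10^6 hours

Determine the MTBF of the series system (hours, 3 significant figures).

Series of exponential components: λ_sys = Σ λ_i
λ_sys = 0.0000690 + 0.00000247 + 0.000175 + 0.0000167 + 0.000193 = 4.5617e-04 /h
MTBF = 1 / λ_sys = 2190 h

2190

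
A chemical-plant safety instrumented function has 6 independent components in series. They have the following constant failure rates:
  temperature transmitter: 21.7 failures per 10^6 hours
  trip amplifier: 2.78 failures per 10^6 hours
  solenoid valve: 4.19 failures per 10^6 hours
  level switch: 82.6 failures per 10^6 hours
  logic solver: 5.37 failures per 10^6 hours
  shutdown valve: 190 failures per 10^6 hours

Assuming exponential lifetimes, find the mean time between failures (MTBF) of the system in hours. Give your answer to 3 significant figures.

Series of exponential components: λ_sys = Σ λ_i
λ_sys = 0.0000217 + 0.00000278 + 0.00000419 + 0.0000826 + 0.00000537 + 0.000190 = 3.0664e-04 /h
MTBF = 1 / λ_sys = 3260 h

3260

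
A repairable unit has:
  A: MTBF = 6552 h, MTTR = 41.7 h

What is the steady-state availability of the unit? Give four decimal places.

A(A) = MTBF/(MTBF+MTTR) = 6552/(6552+41.7) = 0.9937

0.9937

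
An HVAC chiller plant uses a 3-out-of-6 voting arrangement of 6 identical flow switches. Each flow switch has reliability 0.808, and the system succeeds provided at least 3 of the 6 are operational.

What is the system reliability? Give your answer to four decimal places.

0.9854

R = Σ_{i=3}^{6} C(6,i) p^i (1−p)^{6−i} with p = 0.808
C(6,3)·0.808^3·0.192^3 = 0.074674
C(6,4)·0.808^4·0.192^2 = 0.235689
C(6,5)·0.808^5·0.192^1 = 0.396743
C(6,6)·0.808^6·0.192^0 = 0.278271
Sum = 0.9854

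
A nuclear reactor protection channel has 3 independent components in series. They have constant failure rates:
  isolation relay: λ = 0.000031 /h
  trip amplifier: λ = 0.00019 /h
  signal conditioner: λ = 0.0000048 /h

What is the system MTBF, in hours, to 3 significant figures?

Series of exponential components: λ_sys = Σ λ_i
λ_sys = 0.000031 + 0.00019 + 0.0000048 = 2.2580e-04 /h
MTBF = 1 / λ_sys = 4430 h

4430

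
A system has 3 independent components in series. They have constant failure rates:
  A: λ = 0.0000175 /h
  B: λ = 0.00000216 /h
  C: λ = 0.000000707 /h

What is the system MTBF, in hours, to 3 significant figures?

49100

Series of exponential components: λ_sys = Σ λ_i
λ_sys = 0.0000175 + 0.00000216 + 0.000000707 = 2.0367e-05 /h
MTBF = 1 / λ_sys = 49100 h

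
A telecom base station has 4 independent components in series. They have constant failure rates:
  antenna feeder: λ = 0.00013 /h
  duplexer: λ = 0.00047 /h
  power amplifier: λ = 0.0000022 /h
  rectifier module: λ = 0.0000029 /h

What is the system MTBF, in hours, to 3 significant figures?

1650

Series of exponential components: λ_sys = Σ λ_i
λ_sys = 0.00013 + 0.00047 + 0.0000022 + 0.0000029 = 6.0510e-04 /h
MTBF = 1 / λ_sys = 1650 h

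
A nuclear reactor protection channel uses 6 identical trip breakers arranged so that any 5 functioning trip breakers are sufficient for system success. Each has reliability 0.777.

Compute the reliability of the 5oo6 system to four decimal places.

0.5990

R = Σ_{i=5}^{6} C(6,i) p^i (1−p)^{6−i} with p = 0.777
C(6,5)·0.777^5·0.223^1 = 0.378932
C(6,6)·0.777^6·0.223^0 = 0.220052
Sum = 0.5990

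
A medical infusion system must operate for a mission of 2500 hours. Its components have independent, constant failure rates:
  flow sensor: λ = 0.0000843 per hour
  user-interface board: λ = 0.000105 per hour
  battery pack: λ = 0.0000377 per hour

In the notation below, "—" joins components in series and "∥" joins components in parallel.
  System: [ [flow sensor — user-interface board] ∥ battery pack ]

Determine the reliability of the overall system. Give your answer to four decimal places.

0.9661

R(flow sensor) = exp(−0.0000843 × 2500) = 0.809977
R(user-interface board) = exp(−0.000105 × 2500) = 0.769126
R(battery pack) = exp(−0.0000377 × 2500) = 0.910055
Series (flow sensor and user-interface board): 0.809977 × 0.769126 = 0.622974
Parallel ([0.622974] and battery pack): 1 − (1 − 0.622974)(1 − 0.910055) = 0.9661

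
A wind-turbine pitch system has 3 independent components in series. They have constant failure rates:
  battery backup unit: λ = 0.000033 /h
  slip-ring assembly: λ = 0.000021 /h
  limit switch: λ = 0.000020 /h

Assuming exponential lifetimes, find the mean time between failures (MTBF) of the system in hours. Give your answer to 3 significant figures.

Series of exponential components: λ_sys = Σ λ_i
λ_sys = 0.000033 + 0.000021 + 0.000020 = 7.4000e-05 /h
MTBF = 1 / λ_sys = 13500 h

13500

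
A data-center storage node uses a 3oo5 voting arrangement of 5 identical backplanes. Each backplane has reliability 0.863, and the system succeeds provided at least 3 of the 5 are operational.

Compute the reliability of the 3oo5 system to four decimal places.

0.9793

R = Σ_{i=3}^{5} C(5,i) p^i (1−p)^{5−i} with p = 0.863
C(5,3)·0.863^3·0.137^2 = 0.120635
C(5,4)·0.863^4·0.137^1 = 0.379956
C(5,5)·0.863^5·0.137^0 = 0.478690
Sum = 0.9793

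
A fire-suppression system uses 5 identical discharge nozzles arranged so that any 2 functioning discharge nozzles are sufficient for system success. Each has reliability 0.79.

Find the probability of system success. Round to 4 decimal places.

R = Σ_{i=2}^{5} C(5,i) p^i (1−p)^{5−i} with p = 0.79
C(5,2)·0.79^2·0.21^3 = 0.057798
C(5,3)·0.79^3·0.21^2 = 0.217430
C(5,4)·0.79^4·0.21^1 = 0.408976
C(5,5)·0.79^5·0.21^0 = 0.307706
Sum = 0.9919

0.9919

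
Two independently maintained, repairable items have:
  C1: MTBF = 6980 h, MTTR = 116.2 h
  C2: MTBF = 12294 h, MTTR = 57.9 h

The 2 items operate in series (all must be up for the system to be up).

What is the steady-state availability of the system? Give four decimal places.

A(C1) = MTBF/(MTBF+MTTR) = 6980/(6980+116.2) = 0.983625
A(C2) = MTBF/(MTBF+MTTR) = 12294/(12294+57.9) = 0.995312
Series availability: 0.983625 × 0.995312 = 0.9790

0.9790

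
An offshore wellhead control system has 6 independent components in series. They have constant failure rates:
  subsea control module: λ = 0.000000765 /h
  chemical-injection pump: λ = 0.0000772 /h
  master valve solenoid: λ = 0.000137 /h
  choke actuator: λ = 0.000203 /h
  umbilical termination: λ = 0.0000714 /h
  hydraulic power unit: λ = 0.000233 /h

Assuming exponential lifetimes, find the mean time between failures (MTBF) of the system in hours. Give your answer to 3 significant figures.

Series of exponential components: λ_sys = Σ λ_i
λ_sys = 0.000000765 + 0.0000772 + 0.000137 + 0.000203 + 0.0000714 + 0.000233 = 7.2236e-04 /h
MTBF = 1 / λ_sys = 1380 h

1380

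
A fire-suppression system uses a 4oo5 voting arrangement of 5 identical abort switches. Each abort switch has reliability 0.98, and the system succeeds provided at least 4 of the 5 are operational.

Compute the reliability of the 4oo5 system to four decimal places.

0.9962

R = Σ_{i=4}^{5} C(5,i) p^i (1−p)^{5−i} with p = 0.98
C(5,4)·0.98^4·0.02^1 = 0.092237
C(5,5)·0.98^5·0.02^0 = 0.903921
Sum = 0.9962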